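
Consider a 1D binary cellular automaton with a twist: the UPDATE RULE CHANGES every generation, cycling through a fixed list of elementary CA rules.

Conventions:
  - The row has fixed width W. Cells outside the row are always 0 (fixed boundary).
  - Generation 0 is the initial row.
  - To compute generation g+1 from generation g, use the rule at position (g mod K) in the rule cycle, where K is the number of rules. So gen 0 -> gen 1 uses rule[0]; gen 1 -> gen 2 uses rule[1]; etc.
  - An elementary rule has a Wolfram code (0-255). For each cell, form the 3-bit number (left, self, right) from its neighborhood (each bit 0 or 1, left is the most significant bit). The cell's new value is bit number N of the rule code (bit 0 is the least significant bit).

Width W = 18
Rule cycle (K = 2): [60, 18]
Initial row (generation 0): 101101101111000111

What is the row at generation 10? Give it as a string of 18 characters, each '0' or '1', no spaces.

Gen 0: 101101101111000111
Gen 1 (rule 60): 111011011000100100
Gen 2 (rule 18): 000000000101011010
Gen 3 (rule 60): 000000000111110111
Gen 4 (rule 18): 000000001000000000
Gen 5 (rule 60): 000000001100000000
Gen 6 (rule 18): 000000010010000000
Gen 7 (rule 60): 000000011011000000
Gen 8 (rule 18): 000000100000100000
Gen 9 (rule 60): 000000110000110000
Gen 10 (rule 18): 000001001001001000

Answer: 000001001001001000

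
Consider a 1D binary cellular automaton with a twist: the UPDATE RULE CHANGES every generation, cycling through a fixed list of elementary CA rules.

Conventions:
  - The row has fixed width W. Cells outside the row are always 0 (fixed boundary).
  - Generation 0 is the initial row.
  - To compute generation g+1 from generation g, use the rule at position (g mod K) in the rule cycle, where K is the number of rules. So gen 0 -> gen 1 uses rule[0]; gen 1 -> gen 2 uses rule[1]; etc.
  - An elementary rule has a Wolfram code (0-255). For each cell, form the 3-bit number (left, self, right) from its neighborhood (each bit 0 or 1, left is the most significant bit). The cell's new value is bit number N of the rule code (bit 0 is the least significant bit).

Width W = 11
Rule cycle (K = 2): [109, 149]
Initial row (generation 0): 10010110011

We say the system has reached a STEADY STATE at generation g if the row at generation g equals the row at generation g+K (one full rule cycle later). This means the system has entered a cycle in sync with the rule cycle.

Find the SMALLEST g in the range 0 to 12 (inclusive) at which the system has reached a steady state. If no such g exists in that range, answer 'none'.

Gen 0: 10010110011
Gen 1 (rule 109): 10011110011
Gen 2 (rule 149): 11001101000
Gen 3 (rule 109): 11001111011
Gen 4 (rule 149): 00100110000
Gen 5 (rule 109): 10100110111
Gen 6 (rule 149): 10110000010
Gen 7 (rule 109): 11110111010
Gen 8 (rule 149): 01100010011
Gen 9 (rule 109): 01101010011
Gen 10 (rule 149): 00001011000
Gen 11 (rule 109): 11101111011
Gen 12 (rule 149): 01000110000
Gen 13 (rule 109): 01010110111
Gen 14 (rule 149): 01010000010

Answer: none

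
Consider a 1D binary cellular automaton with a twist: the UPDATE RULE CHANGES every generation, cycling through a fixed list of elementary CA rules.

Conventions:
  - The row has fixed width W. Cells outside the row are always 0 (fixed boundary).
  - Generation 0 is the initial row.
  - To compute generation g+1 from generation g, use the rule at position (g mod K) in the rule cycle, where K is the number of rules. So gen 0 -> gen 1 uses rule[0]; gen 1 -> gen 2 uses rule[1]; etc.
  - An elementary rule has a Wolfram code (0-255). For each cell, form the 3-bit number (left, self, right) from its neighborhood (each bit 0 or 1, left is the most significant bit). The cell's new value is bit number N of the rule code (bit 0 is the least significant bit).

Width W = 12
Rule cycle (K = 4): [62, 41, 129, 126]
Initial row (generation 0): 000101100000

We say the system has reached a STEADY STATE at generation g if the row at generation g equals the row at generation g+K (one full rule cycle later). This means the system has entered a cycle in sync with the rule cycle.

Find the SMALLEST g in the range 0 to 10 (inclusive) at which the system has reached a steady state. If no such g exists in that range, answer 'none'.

Gen 0: 000101100000
Gen 1 (rule 62): 001111010000
Gen 2 (rule 41): 101000100111
Gen 3 (rule 129): 000010000010
Gen 4 (rule 126): 000111000111
Gen 5 (rule 62): 001100101100
Gen 6 (rule 41): 101000011001
Gen 7 (rule 129): 000011000000
Gen 8 (rule 126): 000111100000
Gen 9 (rule 62): 001100010000
Gen 10 (rule 41): 101001000111
Gen 11 (rule 129): 000000010010
Gen 12 (rule 126): 000000111111
Gen 13 (rule 62): 000001100000
Gen 14 (rule 41): 111101001111

Answer: none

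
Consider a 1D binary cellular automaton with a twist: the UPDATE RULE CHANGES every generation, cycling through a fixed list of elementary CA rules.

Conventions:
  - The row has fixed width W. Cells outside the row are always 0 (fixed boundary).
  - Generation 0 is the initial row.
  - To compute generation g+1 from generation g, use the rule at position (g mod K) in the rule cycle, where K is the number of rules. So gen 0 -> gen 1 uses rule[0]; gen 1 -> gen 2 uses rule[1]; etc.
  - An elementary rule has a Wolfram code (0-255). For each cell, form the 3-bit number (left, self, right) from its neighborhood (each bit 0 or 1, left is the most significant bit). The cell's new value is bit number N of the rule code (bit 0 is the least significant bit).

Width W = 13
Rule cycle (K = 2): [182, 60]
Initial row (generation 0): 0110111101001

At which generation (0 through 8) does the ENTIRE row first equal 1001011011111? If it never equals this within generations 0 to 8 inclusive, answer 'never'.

Answer: 1

Derivation:
Gen 0: 0110111101001
Gen 1 (rule 182): 1001011011111
Gen 2 (rule 60): 1101110110000
Gen 3 (rule 182): 0010101001000
Gen 4 (rule 60): 0011111101100
Gen 5 (rule 182): 0101111010010
Gen 6 (rule 60): 0111000111011
Gen 7 (rule 182): 1010101010100
Gen 8 (rule 60): 1111111111110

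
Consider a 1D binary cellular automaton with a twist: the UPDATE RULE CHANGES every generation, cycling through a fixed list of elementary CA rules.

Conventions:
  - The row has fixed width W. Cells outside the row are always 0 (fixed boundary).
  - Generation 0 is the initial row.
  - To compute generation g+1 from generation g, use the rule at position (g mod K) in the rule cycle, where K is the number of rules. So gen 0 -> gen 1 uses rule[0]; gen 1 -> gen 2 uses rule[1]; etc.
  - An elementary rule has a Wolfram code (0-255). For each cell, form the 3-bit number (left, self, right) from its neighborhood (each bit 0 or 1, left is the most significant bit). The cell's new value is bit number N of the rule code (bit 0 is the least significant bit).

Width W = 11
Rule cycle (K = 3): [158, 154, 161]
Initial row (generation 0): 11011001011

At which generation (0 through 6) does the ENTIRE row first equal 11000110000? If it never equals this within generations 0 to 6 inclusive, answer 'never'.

Gen 0: 11011001011
Gen 1 (rule 158): 10010111010
Gen 2 (rule 154): 01100110001
Gen 3 (rule 161): 00000000100
Gen 4 (rule 158): 00000001110
Gen 5 (rule 154): 00000011101
Gen 6 (rule 161): 11111001010

Answer: never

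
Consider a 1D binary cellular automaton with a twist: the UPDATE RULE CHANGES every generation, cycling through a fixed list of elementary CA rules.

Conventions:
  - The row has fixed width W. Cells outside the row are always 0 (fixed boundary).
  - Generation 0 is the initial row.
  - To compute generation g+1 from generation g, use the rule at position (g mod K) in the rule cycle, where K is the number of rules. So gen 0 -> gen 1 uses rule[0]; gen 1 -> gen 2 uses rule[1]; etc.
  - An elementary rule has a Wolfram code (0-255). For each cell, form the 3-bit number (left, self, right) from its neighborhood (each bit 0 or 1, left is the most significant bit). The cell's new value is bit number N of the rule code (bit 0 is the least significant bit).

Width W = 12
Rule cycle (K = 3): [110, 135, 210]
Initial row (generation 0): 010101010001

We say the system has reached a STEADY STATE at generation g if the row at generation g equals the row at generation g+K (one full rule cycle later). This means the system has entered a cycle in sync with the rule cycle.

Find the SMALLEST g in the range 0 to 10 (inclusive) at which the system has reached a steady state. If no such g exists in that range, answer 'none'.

Answer: none

Derivation:
Gen 0: 010101010001
Gen 1 (rule 110): 111111110011
Gen 2 (rule 135): 011111100100
Gen 3 (rule 210): 101111111010
Gen 4 (rule 110): 111000001110
Gen 5 (rule 135): 010011110100
Gen 6 (rule 210): 101101110010
Gen 7 (rule 110): 111111010110
Gen 8 (rule 135): 011110010000
Gen 9 (rule 210): 101111101000
Gen 10 (rule 110): 111000111000
Gen 11 (rule 135): 010011010011
Gen 12 (rule 210): 101101001101
Gen 13 (rule 110): 111111011111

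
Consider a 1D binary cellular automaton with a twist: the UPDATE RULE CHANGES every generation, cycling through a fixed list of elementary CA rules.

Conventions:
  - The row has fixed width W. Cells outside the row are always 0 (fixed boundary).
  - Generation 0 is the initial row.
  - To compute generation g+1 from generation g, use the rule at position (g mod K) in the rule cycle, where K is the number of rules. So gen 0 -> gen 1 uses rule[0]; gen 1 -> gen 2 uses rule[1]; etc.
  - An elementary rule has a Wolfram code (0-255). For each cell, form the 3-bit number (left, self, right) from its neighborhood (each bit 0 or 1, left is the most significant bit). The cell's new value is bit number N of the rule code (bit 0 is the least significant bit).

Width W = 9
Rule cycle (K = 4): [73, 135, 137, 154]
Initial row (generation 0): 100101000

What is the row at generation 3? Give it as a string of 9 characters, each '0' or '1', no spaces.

Answer: 111111001

Derivation:
Gen 0: 100101000
Gen 1 (rule 73): 000000011
Gen 2 (rule 135): 111111100
Gen 3 (rule 137): 111111001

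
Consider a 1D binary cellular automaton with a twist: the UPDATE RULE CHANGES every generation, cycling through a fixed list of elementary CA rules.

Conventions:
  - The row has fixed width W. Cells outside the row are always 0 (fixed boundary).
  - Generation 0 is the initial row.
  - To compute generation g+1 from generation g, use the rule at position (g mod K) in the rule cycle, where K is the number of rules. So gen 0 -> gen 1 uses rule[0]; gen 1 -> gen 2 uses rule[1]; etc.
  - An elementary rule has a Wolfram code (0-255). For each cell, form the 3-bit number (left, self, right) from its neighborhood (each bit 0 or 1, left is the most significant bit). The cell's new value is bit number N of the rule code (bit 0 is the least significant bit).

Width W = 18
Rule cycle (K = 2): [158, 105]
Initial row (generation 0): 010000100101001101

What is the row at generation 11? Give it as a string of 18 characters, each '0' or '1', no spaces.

Answer: 111110101111011001

Derivation:
Gen 0: 010000100101001101
Gen 1 (rule 158): 111001111101111001
Gen 2 (rule 105): 101001000111001000
Gen 3 (rule 158): 101111101110111100
Gen 4 (rule 105): 011000111011100101
Gen 5 (rule 158): 110101110011011101
Gen 6 (rule 105): 111011010011110110
Gen 7 (rule 158): 110010011111100101
Gen 8 (rule 105): 110000010000100010
Gen 9 (rule 158): 101000111001110111
Gen 10 (rule 105): 010010101001011101
Gen 11 (rule 158): 111110101111011001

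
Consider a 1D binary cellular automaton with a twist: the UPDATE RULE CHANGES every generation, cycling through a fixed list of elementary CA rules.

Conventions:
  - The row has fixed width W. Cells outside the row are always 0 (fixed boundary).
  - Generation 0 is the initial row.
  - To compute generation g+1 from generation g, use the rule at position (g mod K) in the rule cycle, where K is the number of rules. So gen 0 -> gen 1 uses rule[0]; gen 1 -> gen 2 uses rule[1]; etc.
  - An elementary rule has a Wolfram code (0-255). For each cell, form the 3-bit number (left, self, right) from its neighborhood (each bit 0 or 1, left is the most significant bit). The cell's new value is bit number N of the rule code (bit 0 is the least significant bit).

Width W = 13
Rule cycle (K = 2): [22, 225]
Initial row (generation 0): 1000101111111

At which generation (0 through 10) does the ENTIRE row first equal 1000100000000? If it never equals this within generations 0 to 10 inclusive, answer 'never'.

Gen 0: 1000101111111
Gen 1 (rule 22): 1101100000000
Gen 2 (rule 225): 0110101111111
Gen 3 (rule 22): 1000100000000
Gen 4 (rule 225): 0010001111111
Gen 5 (rule 22): 0111010000000
Gen 6 (rule 225): 0011100111111
Gen 7 (rule 22): 0100011000000
Gen 8 (rule 225): 0001001011111
Gen 9 (rule 22): 0011111000000
Gen 10 (rule 225): 1001111011111

Answer: 3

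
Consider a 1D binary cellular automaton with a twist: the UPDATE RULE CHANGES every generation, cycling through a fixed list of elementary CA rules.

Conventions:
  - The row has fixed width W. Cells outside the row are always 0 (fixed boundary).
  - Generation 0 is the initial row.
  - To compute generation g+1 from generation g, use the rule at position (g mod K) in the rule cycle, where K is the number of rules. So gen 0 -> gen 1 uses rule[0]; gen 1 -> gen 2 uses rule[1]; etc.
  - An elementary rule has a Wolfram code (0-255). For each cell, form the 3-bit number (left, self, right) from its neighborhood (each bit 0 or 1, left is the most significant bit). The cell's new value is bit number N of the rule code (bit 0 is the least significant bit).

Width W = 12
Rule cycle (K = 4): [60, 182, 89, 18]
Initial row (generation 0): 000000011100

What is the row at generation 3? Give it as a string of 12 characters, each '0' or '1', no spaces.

Gen 0: 000000011100
Gen 1 (rule 60): 000000010010
Gen 2 (rule 182): 000000111111
Gen 3 (rule 89): 111110100001

Answer: 111110100001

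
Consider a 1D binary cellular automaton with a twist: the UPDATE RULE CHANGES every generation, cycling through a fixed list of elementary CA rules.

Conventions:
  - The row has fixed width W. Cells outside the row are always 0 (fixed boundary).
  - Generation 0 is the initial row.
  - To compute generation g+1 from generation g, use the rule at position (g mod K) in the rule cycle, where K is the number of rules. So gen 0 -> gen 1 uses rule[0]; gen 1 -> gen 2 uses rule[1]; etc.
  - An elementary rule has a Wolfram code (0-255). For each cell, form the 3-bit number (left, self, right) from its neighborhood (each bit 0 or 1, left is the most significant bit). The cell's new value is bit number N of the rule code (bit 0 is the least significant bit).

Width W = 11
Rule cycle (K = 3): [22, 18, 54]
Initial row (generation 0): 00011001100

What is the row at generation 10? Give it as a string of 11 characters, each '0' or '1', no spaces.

Answer: 00000000010

Derivation:
Gen 0: 00011001100
Gen 1 (rule 22): 00100110010
Gen 2 (rule 18): 01011001101
Gen 3 (rule 54): 11100110011
Gen 4 (rule 22): 00011001100
Gen 5 (rule 18): 00100110010
Gen 6 (rule 54): 01111001111
Gen 7 (rule 22): 10000110000
Gen 8 (rule 18): 01001001000
Gen 9 (rule 54): 11111111100
Gen 10 (rule 22): 00000000010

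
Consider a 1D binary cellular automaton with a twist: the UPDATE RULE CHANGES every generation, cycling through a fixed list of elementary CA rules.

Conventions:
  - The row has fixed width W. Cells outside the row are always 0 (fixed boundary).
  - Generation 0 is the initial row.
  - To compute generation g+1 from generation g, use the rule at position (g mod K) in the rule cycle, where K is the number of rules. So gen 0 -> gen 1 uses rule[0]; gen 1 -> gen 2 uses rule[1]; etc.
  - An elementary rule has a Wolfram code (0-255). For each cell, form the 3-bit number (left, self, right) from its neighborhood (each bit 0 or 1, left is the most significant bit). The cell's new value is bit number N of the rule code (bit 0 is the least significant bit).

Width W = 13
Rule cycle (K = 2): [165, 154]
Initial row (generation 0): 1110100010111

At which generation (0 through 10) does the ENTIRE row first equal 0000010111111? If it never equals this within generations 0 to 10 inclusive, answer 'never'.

Answer: 5

Derivation:
Gen 0: 1110100010111
Gen 1 (rule 165): 0101101011010
Gen 2 (rule 154): 1001000010001
Gen 3 (rule 165): 1001011010101
Gen 4 (rule 154): 0110010000000
Gen 5 (rule 165): 0000010111111
Gen 6 (rule 154): 0000100111110
Gen 7 (rule 165): 1110100011100
Gen 8 (rule 154): 1100010111010
Gen 9 (rule 165): 0001011010110
Gen 10 (rule 154): 0010010000101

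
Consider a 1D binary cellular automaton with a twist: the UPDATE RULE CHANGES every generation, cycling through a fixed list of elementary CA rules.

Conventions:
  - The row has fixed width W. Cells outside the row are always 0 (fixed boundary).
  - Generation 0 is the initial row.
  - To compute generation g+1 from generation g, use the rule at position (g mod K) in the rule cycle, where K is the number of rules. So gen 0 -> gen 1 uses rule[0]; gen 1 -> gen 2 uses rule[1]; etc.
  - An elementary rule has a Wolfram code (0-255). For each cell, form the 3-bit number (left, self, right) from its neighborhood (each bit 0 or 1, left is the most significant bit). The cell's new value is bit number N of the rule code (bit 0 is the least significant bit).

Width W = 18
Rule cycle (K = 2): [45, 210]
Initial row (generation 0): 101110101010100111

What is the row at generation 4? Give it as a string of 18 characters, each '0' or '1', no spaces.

Answer: 101010110000001011

Derivation:
Gen 0: 101110101010100111
Gen 1 (rule 45): 111001111111100100
Gen 2 (rule 210): 011110111111111010
Gen 3 (rule 45): 010001100000000110
Gen 4 (rule 210): 101010110000001011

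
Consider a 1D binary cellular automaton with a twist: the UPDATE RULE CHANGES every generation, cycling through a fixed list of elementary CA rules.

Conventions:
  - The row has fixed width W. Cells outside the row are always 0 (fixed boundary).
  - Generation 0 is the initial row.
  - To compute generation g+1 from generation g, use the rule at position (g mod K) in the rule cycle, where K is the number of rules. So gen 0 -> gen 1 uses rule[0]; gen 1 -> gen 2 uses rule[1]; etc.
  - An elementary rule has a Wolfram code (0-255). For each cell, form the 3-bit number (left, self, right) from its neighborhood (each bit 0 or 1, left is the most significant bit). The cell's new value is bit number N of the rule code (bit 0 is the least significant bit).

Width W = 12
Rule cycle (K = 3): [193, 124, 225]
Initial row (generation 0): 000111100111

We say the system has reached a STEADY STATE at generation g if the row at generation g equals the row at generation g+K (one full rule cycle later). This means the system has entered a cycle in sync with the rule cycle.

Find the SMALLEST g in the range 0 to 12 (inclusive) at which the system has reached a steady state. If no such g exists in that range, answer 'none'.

Gen 0: 000111100111
Gen 1 (rule 193): 110011100011
Gen 2 (rule 124): 111010110011
Gen 3 (rule 225): 011101010001
Gen 4 (rule 193): 001100000100
Gen 5 (rule 124): 001110000110
Gen 6 (rule 225): 100110110010
Gen 7 (rule 193): 000010010000
Gen 8 (rule 124): 000011011000
Gen 9 (rule 225): 111001101011
Gen 10 (rule 193): 011000100001
Gen 11 (rule 124): 011100110001
Gen 12 (rule 225): 001100010100
Gen 13 (rule 193): 100101000001
Gen 14 (rule 124): 110111100001
Gen 15 (rule 225): 011011101100

Answer: none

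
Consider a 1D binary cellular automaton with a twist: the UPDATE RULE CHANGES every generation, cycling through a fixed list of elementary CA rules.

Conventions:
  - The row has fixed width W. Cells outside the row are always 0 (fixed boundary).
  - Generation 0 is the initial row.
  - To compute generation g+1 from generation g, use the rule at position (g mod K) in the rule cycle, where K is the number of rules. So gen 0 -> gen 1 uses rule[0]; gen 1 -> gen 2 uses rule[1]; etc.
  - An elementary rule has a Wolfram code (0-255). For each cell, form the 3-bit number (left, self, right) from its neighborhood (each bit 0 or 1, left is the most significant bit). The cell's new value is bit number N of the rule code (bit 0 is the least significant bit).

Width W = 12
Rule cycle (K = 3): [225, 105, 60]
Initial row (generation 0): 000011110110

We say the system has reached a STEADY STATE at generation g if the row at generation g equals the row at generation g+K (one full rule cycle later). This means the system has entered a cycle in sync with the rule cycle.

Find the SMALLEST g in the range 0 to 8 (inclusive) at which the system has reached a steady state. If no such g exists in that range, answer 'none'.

Answer: none

Derivation:
Gen 0: 000011110110
Gen 1 (rule 225): 111001111010
Gen 2 (rule 105): 101001001100
Gen 3 (rule 60): 111101101010
Gen 4 (rule 225): 011110110100
Gen 5 (rule 105): 010011111001
Gen 6 (rule 60): 011010000101
Gen 7 (rule 225): 001100110010
Gen 8 (rule 105): 101100110000
Gen 9 (rule 60): 111010101000
Gen 10 (rule 225): 011101010011
Gen 11 (rule 105): 010110100011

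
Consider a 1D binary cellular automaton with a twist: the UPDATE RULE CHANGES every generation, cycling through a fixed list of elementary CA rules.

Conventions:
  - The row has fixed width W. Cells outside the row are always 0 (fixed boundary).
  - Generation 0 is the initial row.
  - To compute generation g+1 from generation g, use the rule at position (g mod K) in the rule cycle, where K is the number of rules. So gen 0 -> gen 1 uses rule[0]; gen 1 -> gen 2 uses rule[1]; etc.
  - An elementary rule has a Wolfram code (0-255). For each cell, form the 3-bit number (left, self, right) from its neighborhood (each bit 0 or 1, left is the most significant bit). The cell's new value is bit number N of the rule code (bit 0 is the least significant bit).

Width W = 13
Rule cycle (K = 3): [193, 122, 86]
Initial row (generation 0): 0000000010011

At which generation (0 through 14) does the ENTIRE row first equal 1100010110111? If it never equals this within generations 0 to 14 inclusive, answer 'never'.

Answer: 3

Derivation:
Gen 0: 0000000010011
Gen 1 (rule 193): 1111111000001
Gen 2 (rule 122): 1000001100010
Gen 3 (rule 86): 1100010110111
Gen 4 (rule 193): 0101000010011
Gen 5 (rule 122): 1010100101111
Gen 6 (rule 86): 1010111100001
Gen 7 (rule 193): 0000011101100
Gen 8 (rule 122): 0000110111110
Gen 9 (rule 86): 0001010000011
Gen 10 (rule 193): 1100000111001
Gen 11 (rule 122): 1110001101110
Gen 12 (rule 86): 0011010100011
Gen 13 (rule 193): 1001000001001
Gen 14 (rule 122): 0110100010110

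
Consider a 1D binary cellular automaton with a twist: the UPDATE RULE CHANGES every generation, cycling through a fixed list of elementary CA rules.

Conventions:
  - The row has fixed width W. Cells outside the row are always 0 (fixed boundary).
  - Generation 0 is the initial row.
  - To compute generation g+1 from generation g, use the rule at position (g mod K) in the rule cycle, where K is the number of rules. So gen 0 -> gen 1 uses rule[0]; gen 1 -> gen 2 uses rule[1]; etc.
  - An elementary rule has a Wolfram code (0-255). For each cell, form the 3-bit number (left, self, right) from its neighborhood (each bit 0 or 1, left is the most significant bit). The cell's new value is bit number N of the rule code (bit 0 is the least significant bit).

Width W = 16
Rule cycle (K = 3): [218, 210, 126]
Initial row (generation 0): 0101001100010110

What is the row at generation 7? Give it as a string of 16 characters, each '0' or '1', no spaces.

Gen 0: 0101001100010110
Gen 1 (rule 218): 1000111110100111
Gen 2 (rule 210): 0101011110011011
Gen 3 (rule 126): 1111110011111111
Gen 4 (rule 218): 1111111111111111
Gen 5 (rule 210): 0111111111111111
Gen 6 (rule 126): 1100000000000001
Gen 7 (rule 218): 1110000000000010

Answer: 1110000000000010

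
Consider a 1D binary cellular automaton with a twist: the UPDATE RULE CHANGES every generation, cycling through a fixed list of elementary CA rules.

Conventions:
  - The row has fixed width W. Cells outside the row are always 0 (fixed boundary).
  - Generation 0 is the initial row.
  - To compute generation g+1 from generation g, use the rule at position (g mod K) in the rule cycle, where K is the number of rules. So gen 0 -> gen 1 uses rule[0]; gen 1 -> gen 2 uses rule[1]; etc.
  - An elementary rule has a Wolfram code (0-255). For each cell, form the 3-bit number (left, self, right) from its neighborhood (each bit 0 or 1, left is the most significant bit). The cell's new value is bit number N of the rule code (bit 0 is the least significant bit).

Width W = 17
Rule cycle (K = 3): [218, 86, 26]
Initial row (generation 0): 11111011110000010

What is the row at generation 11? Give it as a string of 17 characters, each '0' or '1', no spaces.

Answer: 10010010100001111

Derivation:
Gen 0: 11111011110000010
Gen 1 (rule 218): 11111011111000101
Gen 2 (rule 86): 00001000001101101
Gen 3 (rule 26): 00010100011001000
Gen 4 (rule 218): 00100010111110100
Gen 5 (rule 86): 01110110000010110
Gen 6 (rule 26): 11000101000100101
Gen 7 (rule 218): 11101000101011000
Gen 8 (rule 86): 00101101101001100
Gen 9 (rule 26): 01001001000111010
Gen 10 (rule 218): 10110110101111001
Gen 11 (rule 86): 10010010100001111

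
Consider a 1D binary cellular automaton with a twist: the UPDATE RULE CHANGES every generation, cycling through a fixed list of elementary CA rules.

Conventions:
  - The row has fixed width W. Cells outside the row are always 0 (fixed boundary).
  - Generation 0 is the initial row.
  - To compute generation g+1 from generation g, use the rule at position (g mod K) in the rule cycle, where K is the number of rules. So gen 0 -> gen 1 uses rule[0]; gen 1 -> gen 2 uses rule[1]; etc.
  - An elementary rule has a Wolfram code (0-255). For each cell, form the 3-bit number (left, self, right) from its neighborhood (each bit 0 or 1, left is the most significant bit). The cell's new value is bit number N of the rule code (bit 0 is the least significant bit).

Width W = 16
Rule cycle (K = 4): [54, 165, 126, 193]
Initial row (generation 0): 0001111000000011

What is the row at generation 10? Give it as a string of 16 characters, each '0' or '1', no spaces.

Answer: 1001010011010100

Derivation:
Gen 0: 0001111000000011
Gen 1 (rule 54): 0010000100000100
Gen 2 (rule 165): 1010110101110101
Gen 3 (rule 126): 1111111111011111
Gen 4 (rule 193): 0111111111001111
Gen 5 (rule 54): 1000000000110000
Gen 6 (rule 165): 1011111110000111
Gen 7 (rule 126): 1110000011001101
Gen 8 (rule 193): 0110111001000100
Gen 9 (rule 54): 1001000111101110
Gen 10 (rule 165): 1001010011010100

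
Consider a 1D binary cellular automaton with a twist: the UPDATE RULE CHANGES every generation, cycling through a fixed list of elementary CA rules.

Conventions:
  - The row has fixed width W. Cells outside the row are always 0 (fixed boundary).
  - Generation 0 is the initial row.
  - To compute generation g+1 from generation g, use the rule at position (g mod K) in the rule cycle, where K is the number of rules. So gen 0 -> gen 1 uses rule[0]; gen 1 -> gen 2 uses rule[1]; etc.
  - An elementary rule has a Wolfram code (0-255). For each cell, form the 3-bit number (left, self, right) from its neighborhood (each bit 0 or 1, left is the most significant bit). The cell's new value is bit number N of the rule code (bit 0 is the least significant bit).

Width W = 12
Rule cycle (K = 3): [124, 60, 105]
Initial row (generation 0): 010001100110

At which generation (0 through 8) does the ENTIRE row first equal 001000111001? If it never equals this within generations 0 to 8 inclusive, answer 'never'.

Answer: never

Derivation:
Gen 0: 010001100110
Gen 1 (rule 124): 011001110111
Gen 2 (rule 60): 010101001100
Gen 3 (rule 105): 001010001101
Gen 4 (rule 124): 001111001111
Gen 5 (rule 60): 001000101000
Gen 6 (rule 105): 100010010011
Gen 7 (rule 124): 110011011011
Gen 8 (rule 60): 101010110110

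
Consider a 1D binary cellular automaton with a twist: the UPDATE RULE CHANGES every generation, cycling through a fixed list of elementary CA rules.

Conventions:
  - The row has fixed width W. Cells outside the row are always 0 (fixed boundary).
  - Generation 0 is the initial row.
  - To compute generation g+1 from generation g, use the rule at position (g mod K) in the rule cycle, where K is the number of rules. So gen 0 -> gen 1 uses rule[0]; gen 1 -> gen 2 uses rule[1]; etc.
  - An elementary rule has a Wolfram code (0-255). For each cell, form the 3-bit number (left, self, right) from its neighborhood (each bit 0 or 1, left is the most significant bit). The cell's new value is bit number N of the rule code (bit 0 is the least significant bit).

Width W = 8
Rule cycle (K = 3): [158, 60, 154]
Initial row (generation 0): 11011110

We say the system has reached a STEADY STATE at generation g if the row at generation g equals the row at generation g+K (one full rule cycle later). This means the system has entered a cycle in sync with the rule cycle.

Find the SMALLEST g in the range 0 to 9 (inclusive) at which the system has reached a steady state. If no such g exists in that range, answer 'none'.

Gen 0: 11011110
Gen 1 (rule 158): 10011101
Gen 2 (rule 60): 11010011
Gen 3 (rule 154): 10001110
Gen 4 (rule 158): 11011101
Gen 5 (rule 60): 10110011
Gen 6 (rule 154): 00101110
Gen 7 (rule 158): 01101101
Gen 8 (rule 60): 01011011
Gen 9 (rule 154): 10010010
Gen 10 (rule 158): 11111111
Gen 11 (rule 60): 10000000
Gen 12 (rule 154): 01000000

Answer: none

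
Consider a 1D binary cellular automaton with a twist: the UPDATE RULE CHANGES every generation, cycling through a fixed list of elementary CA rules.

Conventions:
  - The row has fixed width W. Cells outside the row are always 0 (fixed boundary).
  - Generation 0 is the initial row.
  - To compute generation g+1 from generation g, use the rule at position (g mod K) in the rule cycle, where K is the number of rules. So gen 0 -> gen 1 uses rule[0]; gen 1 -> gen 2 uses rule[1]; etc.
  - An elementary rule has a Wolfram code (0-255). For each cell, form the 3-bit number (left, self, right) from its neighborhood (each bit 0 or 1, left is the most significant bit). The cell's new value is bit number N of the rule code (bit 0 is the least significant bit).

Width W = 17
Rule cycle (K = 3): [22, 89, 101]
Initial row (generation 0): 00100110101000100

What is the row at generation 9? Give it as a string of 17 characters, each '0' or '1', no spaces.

Answer: 00000000100110101

Derivation:
Gen 0: 00100110101000100
Gen 1 (rule 22): 01111000101101110
Gen 2 (rule 89): 01001110001101011
Gen 3 (rule 101): 01000010100111101
Gen 4 (rule 22): 11100110111000001
Gen 5 (rule 89): 10110110101111100
Gen 6 (rule 101): 11011011110000101
Gen 7 (rule 22): 00000000001001101
Gen 8 (rule 89): 11111111100101100
Gen 9 (rule 101): 00000000100110101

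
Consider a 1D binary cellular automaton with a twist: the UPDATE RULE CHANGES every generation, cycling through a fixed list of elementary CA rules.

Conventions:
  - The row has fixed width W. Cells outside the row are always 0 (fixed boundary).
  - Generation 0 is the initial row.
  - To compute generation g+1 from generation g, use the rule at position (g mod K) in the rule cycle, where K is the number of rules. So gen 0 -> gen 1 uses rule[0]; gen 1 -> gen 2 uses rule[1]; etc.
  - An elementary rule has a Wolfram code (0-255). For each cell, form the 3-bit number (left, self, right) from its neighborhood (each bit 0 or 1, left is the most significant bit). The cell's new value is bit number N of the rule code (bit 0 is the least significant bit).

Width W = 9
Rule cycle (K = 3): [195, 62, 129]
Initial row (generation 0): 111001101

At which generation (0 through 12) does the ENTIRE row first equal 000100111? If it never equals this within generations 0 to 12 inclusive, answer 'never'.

Gen 0: 111001101
Gen 1 (rule 195): 011010100
Gen 2 (rule 62): 110111110
Gen 3 (rule 129): 000011100
Gen 4 (rule 195): 111101101
Gen 5 (rule 62): 100011011
Gen 6 (rule 129): 001000000
Gen 7 (rule 195): 110011111
Gen 8 (rule 62): 101110000
Gen 9 (rule 129): 000100111
Gen 10 (rule 195): 111001011
Gen 11 (rule 62): 100111110
Gen 12 (rule 129): 000011100

Answer: 9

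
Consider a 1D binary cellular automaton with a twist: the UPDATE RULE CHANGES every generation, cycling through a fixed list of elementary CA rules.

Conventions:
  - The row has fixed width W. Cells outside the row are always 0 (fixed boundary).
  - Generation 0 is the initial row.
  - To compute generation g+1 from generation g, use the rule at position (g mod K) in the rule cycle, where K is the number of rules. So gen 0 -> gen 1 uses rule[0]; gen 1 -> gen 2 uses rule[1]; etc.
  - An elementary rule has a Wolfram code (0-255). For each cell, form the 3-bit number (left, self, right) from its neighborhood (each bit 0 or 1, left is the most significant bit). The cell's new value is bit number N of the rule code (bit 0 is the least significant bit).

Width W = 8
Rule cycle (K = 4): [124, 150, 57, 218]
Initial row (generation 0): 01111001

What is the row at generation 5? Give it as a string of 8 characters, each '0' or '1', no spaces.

Gen 0: 01111001
Gen 1 (rule 124): 01001101
Gen 2 (rule 150): 11110001
Gen 3 (rule 57): 10001100
Gen 4 (rule 218): 01011110
Gen 5 (rule 124): 01110011

Answer: 01110011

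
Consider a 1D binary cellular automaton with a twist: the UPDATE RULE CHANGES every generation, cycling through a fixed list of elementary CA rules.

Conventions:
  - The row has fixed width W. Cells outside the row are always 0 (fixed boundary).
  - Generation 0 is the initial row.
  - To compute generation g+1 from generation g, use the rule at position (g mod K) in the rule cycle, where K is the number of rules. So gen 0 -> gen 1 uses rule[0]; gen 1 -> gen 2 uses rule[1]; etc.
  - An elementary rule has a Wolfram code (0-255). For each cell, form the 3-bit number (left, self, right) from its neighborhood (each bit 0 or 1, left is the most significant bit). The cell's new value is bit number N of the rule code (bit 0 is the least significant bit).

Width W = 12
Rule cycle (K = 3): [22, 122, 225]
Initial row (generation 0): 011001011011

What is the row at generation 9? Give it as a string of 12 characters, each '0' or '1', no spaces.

Gen 0: 011001011011
Gen 1 (rule 22): 100111000000
Gen 2 (rule 122): 011101100000
Gen 3 (rule 225): 001110101111
Gen 4 (rule 22): 010000100000
Gen 5 (rule 122): 101001010000
Gen 6 (rule 225): 010000100111
Gen 7 (rule 22): 111001111000
Gen 8 (rule 122): 101111001100
Gen 9 (rule 225): 010111000101

Answer: 010111000101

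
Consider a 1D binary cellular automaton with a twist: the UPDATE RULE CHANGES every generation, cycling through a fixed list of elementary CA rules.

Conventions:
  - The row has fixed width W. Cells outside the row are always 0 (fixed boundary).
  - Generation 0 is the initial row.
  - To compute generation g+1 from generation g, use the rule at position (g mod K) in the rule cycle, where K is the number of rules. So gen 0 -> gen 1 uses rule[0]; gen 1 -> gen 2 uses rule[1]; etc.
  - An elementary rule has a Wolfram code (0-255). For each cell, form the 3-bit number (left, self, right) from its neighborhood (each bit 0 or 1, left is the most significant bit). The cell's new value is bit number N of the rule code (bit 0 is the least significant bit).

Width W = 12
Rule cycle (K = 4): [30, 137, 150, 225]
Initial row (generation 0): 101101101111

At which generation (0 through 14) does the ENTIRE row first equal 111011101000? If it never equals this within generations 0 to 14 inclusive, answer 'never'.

Answer: never

Derivation:
Gen 0: 101101101111
Gen 1 (rule 30): 101001001000
Gen 2 (rule 137): 000000000011
Gen 3 (rule 150): 000000000100
Gen 4 (rule 225): 111111110001
Gen 5 (rule 30): 100000001011
Gen 6 (rule 137): 001111100010
Gen 7 (rule 150): 010111010111
Gen 8 (rule 225): 001011101011
Gen 9 (rule 30): 011010001010
Gen 10 (rule 137): 010000100000
Gen 11 (rule 150): 111001110000
Gen 12 (rule 225): 011000110111
Gen 13 (rule 30): 110101100100
Gen 14 (rule 137): 100001000001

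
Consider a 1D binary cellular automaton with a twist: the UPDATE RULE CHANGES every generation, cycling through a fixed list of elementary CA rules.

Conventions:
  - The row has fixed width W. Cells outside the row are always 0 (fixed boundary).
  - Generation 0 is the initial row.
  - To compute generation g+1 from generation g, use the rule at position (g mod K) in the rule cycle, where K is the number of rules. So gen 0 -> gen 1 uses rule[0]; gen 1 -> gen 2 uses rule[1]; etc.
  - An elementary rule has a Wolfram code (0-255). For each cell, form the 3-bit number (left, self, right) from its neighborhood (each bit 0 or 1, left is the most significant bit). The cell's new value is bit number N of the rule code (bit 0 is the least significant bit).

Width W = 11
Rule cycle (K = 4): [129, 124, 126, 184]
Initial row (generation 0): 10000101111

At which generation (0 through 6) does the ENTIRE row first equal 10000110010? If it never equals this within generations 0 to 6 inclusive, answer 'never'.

Answer: never

Derivation:
Gen 0: 10000101111
Gen 1 (rule 129): 00110000110
Gen 2 (rule 124): 00111000111
Gen 3 (rule 126): 01101101101
Gen 4 (rule 184): 01011011010
Gen 5 (rule 129): 00000000000
Gen 6 (rule 124): 00000000000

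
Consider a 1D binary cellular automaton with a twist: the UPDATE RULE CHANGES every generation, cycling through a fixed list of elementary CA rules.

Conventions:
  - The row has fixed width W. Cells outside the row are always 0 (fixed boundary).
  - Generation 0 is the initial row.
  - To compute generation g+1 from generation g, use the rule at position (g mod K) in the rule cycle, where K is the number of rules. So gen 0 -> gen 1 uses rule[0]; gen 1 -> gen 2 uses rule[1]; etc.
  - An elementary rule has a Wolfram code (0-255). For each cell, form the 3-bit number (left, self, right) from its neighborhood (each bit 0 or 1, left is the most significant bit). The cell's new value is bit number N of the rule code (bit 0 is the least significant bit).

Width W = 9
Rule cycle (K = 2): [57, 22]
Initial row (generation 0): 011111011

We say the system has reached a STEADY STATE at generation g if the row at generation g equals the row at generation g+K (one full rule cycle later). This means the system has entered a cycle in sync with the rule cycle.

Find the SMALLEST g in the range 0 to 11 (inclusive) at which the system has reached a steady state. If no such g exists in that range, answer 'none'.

Answer: 8

Derivation:
Gen 0: 011111011
Gen 1 (rule 57): 010000110
Gen 2 (rule 22): 111001001
Gen 3 (rule 57): 100100100
Gen 4 (rule 22): 111111110
Gen 5 (rule 57): 100000001
Gen 6 (rule 22): 110000011
Gen 7 (rule 57): 101111010
Gen 8 (rule 22): 100000011
Gen 9 (rule 57): 011111010
Gen 10 (rule 22): 100000011
Gen 11 (rule 57): 011111010
Gen 12 (rule 22): 100000011
Gen 13 (rule 57): 011111010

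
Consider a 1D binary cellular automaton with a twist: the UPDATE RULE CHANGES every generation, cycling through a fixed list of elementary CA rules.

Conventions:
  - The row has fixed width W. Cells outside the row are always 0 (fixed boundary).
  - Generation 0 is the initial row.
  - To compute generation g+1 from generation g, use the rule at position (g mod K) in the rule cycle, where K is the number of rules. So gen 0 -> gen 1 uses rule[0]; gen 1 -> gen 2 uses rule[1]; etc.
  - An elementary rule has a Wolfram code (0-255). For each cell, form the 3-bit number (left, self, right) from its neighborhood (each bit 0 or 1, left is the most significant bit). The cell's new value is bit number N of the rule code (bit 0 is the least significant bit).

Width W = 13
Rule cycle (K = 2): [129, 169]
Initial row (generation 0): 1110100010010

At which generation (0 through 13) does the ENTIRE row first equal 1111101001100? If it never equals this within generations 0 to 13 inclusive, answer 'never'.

Answer: 6

Derivation:
Gen 0: 1110100010010
Gen 1 (rule 129): 0100001000000
Gen 2 (rule 169): 0001100011111
Gen 3 (rule 129): 1100001001110
Gen 4 (rule 169): 1001100001100
Gen 5 (rule 129): 0000001100001
Gen 6 (rule 169): 1111101001100
Gen 7 (rule 129): 0111000000001
Gen 8 (rule 169): 0110011111100
Gen 9 (rule 129): 0000001111001
Gen 10 (rule 169): 1111101110000
Gen 11 (rule 129): 0111000100111
Gen 12 (rule 169): 0110010000110
Gen 13 (rule 129): 0000000110000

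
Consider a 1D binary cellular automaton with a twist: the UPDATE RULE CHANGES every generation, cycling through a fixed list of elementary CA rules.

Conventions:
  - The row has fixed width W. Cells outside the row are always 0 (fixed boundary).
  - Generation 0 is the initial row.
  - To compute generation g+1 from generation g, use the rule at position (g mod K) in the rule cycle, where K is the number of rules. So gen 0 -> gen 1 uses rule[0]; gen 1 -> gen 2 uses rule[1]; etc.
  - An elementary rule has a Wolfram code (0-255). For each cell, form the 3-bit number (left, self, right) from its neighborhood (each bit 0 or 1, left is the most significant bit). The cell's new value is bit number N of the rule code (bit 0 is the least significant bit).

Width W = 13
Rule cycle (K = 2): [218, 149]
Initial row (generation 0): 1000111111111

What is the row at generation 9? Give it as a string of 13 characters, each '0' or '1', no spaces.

Answer: 0111111111111

Derivation:
Gen 0: 1000111111111
Gen 1 (rule 218): 0101111111111
Gen 2 (rule 149): 0100111111110
Gen 3 (rule 218): 1011111111111
Gen 4 (rule 149): 1001111111110
Gen 5 (rule 218): 0111111111111
Gen 6 (rule 149): 0011111111110
Gen 7 (rule 218): 0111111111111
Gen 8 (rule 149): 0011111111110
Gen 9 (rule 218): 0111111111111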